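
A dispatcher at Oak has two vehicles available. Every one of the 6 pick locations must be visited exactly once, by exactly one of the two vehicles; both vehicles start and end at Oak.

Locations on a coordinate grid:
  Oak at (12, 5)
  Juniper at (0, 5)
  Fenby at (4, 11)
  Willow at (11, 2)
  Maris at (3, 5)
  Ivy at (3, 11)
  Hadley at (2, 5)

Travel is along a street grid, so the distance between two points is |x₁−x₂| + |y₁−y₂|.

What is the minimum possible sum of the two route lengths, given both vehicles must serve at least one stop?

44 — the smallest possible combined total.

Check every non-empty split of the stops between the two vehicles; for each half take its own optimal tour:
  {Juniper} + {Fenby, Willow, Maris, Ivy, Hadley}: 24 + 38 = 62
  {Fenby} + {Juniper, Willow, Maris, Ivy, Hadley}: 28 + 42 = 70
  {Juniper, Fenby} + {Willow, Maris, Ivy, Hadley}: 36 + 38 = 74
  {Willow} + {Juniper, Fenby, Maris, Ivy, Hadley}: 8 + 36 = 44
  {Juniper, Willow} + {Fenby, Maris, Ivy, Hadley}: 30 + 32 = 62
  {Fenby, Willow} + {Juniper, Maris, Ivy, Hadley}: 34 + 36 = 70
  … (31 splits in total)
Best: vehicle 1 Oak → Willow → Oak = 8; vehicle 2 Oak → Juniper → Hadley → Maris → Ivy → Fenby → Oak = 36; combined 44.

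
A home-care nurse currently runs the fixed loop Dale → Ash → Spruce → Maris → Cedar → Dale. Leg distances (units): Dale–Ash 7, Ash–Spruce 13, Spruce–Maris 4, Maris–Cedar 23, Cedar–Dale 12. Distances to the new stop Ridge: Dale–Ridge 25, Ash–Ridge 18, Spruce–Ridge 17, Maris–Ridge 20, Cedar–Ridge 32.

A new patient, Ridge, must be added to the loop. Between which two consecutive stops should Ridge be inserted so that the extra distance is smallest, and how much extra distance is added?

Minimum extra distance: 22, inserting Ridge between Ash and Spruce.

Insertion cost between consecutive stops i–j is d(i,Ridge) + d(Ridge,j) − d(i,j):
  between Dale and Ash: 25 + 18 − 7 = 36
  between Ash and Spruce: 18 + 17 − 13 = 22
  between Spruce and Maris: 17 + 20 − 4 = 33
  between Maris and Cedar: 20 + 32 − 23 = 29
  between Cedar and Dale: 32 + 25 − 12 = 45
Cheapest insertion is between Ash and Spruce, adding 22.
New total = 59 + 22 = 81.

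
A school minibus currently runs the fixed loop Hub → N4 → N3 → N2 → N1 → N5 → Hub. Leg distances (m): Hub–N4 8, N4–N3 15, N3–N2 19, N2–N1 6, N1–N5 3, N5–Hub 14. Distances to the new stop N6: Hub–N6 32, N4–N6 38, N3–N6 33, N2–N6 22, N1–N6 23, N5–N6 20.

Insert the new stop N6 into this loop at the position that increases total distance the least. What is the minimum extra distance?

Minimum extra distance: 36 m, inserting N6 between N3 and N2.

Insertion cost between consecutive stops i–j is d(i,N6) + d(N6,j) − d(i,j):
  between Hub and N4: 32 + 38 − 8 = 62
  between N4 and N3: 38 + 33 − 15 = 56
  between N3 and N2: 33 + 22 − 19 = 36
  between N2 and N1: 22 + 23 − 6 = 39
  between N1 and N5: 23 + 20 − 3 = 40
  between N5 and Hub: 20 + 32 − 14 = 38
Cheapest insertion is between N3 and N2, adding 36.
New total = 65 + 36 = 101.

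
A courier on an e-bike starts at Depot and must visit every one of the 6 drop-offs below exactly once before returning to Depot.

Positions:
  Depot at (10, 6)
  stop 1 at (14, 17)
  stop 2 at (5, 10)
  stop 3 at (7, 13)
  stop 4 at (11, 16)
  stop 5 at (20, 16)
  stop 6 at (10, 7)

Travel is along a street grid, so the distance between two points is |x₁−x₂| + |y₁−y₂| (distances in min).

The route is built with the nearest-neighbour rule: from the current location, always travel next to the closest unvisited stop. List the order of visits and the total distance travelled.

From Depot: distances to unvisited — stop 6=1, stop 2=9, stop 3=10, stop 4=11, stop 1=15, stop 5=20. Nearest is stop 6 (1).
From stop 6: distances to unvisited — stop 2=8, stop 3=9, stop 4=10, stop 1=14, stop 5=19. Nearest is stop 2 (8).
From stop 2: distances to unvisited — stop 3=5, stop 4=12, stop 1=16, stop 5=21. Nearest is stop 3 (5).
From stop 3: distances to unvisited — stop 4=7, stop 1=11, stop 5=16. Nearest is stop 4 (7).
From stop 4: distances to unvisited — stop 1=4, stop 5=9. Nearest is stop 1 (4).
From stop 1: distances to unvisited — stop 5=7. Nearest is stop 5 (7).
Return stop 5→Depot: 20.
Total = 1 + 8 + 5 + 7 + 4 + 7 + 20 = 52.

Nearest-neighbour total = 52 min; route Depot → stop 6 → stop 2 → stop 3 → stop 4 → stop 1 → stop 5 → Depot.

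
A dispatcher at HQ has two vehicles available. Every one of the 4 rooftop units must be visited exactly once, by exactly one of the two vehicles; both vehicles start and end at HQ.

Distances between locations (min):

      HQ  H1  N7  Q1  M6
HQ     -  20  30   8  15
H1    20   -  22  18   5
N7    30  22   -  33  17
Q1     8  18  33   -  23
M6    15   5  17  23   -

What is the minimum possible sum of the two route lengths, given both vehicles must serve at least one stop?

Minimum combined distance: 88 min.

Try each way of splitting the stops between the two vehicles (each non-empty) and, for each split, find the best tour for each vehicle:
  {H1} + {N7, Q1, M6}: 40 + 73 = 113
  {N7} + {H1, Q1, M6}: 60 + 46 = 106
  {H1, N7} + {Q1, M6}: 72 + 46 = 118
  {Q1} + {H1, N7, M6}: 16 + 72 = 88
  {H1, Q1} + {N7, M6}: 46 + 62 = 108
  {N7, Q1} + {H1, M6}: 71 + 40 = 111
  … (7 splits in total)
Best: vehicle 1 HQ → Q1 → HQ = 16; vehicle 2 HQ → H1 → M6 → N7 → HQ = 72; combined 88.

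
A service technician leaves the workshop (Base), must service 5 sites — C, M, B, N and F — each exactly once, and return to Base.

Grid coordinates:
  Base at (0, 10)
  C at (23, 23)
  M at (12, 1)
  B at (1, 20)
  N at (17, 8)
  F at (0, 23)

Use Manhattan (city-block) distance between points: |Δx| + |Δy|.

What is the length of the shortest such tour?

Minimum total distance: 92.

With 5 stops there are 5!/2 = 60 distinct round trips (a route and its reverse cost the same).
Base→C→M→B→N→F→Base: 36+33+30+28+32+13 = 172
Base→C→M→B→F→N→Base: 36+33+30+4+32+19 = 154
Base→C→M→N→B→F→Base: 36+33+12+28+4+13 = 126
Base→C→M→N→F→B→Base: 36+33+12+32+4+11 = 128
Base→C→M→F→B→N→Base: 36+33+34+4+28+19 = 154
Base→C→M→F→N→B→Base: 36+33+34+32+28+11 = 174
Base→C→B→M→N→F→Base: 36+25+30+12+32+13 = 148
Base→C→B→M→F→N→Base: 36+25+30+34+32+19 = 176
Base→C→B→N→M→F→Base: 36+25+28+12+34+13 = 148
Base→C→B→N→F→M→Base: 36+25+28+32+34+21 = 176
Base→C→B→F→M→N→Base: 36+25+4+34+12+19 = 130
Base→C→B→F→N→M→Base: 36+25+4+32+12+21 = 130
Base→C→N→M→B→F→Base: 36+21+12+30+4+13 = 116
Base→C→N→M→F→B→Base: 36+21+12+34+4+11 = 118
… (46 more)
Base→M→N→C→F→B→Base: 21+12+21+23+4+11 = 92  ← best
The minimum is 92.
One optimal route: Base → M → N → C → F → B → Base (or its reverse).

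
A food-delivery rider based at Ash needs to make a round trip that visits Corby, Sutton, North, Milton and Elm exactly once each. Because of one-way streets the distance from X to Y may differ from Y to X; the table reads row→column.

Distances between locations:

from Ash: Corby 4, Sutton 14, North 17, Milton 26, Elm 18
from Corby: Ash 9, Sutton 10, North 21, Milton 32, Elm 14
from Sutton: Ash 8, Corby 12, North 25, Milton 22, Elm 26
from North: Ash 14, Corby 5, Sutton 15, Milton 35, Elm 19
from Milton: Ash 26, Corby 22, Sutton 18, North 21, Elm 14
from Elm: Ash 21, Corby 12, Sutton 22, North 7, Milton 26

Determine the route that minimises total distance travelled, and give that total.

Ash - Corby - Sutton - North - Milton - Elm - Ash: 4+10+25+35+14+21 = 109
Ash - Corby - Sutton - North - Elm - Milton - Ash: 4+10+25+19+26+26 = 110
Ash - Corby - Sutton - Milton - North - Elm - Ash: 4+10+22+21+19+21 = 97
Ash - Corby - Sutton - Milton - Elm - North - Ash: 4+10+22+14+7+14 = 71
Ash - Corby - Sutton - Elm - North - Milton - Ash: 4+10+26+7+35+26 = 108
Ash - Corby - Sutton - Elm - Milton - North - Ash: 4+10+26+26+21+14 = 101
Ash - Corby - North - Sutton - Milton - Elm - Ash: 4+21+15+22+14+21 = 97
Ash - Corby - North - Sutton - Elm - Milton - Ash: 4+21+15+26+26+26 = 118
Ash - Corby - North - Milton - Sutton - Elm - Ash: 4+21+35+18+26+21 = 125
Ash - Corby - North - Milton - Elm - Sutton - Ash: 4+21+35+14+22+8 = 104
Ash - Corby - North - Elm - Sutton - Milton - Ash: 4+21+19+22+22+26 = 114
Ash - Corby - North - Elm - Milton - Sutton - Ash: 4+21+19+26+18+8 = 96
Ash - Corby - Milton - Sutton - North - Elm - Ash: 4+32+18+25+19+21 = 119
Ash - Corby - Milton - Sutton - Elm - North - Ash: 4+32+18+26+7+14 = 101
… (106 more)
Ash - Milton - Elm - North - Corby - Sutton - Ash: 26+14+7+5+10+8 = 70  ← best
The minimum is 70.
One optimal route: Ash → Milton → Elm → North → Corby → Sutton → Ash.

Shortest round trip = 70.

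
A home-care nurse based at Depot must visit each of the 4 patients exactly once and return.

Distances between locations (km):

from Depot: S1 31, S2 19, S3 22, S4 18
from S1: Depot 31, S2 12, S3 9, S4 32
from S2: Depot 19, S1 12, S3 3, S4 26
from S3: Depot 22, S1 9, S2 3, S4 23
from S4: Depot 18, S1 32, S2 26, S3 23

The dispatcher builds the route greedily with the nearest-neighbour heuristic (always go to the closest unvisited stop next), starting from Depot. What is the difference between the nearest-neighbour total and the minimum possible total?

From Depot: S4=18, S2=19, S3=22, S1=31 → choose S4 (18).
From S4: S3=23, S2=26, S1=32 → choose S3 (23).
From S3: S2=3, S1=9 → choose S2 (3).
From S2: S1=12 → choose S1 (12).
NN route Depot → S4 → S3 → S2 → S1 → Depot costs 87.
Optimal: Depot → S2 → S1 → S3 → S4 → Depot costs 81 (by enumerating all 12 distinct tours).
Excess = 87 − 81 = 6.

The nearest-neighbour route is 6 km longer than optimal.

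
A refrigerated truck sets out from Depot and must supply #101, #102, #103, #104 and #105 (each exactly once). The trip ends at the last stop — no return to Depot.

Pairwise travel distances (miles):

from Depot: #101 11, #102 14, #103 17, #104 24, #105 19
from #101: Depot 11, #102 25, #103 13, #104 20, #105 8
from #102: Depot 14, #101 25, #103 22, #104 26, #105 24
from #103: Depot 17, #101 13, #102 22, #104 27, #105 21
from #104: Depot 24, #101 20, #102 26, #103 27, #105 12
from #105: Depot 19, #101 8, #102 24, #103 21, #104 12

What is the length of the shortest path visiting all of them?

Minimum one-way distance = 69 miles.

There are 5! = 120 possible orderings.
Depot → #101 → #102 → #103 → #104 → #105: 11+25+22+27+12 = 97
Depot → #101 → #102 → #103 → #105 → #104: 11+25+22+21+12 = 91
Depot → #101 → #102 → #104 → #103 → #105: 11+25+26+27+21 = 110
Depot → #101 → #102 → #104 → #105 → #103: 11+25+26+12+21 = 95
Depot → #101 → #102 → #105 → #103 → #104: 11+25+24+21+27 = 108
Depot → #101 → #102 → #105 → #104 → #103: 11+25+24+12+27 = 99
Depot → #101 → #103 → #102 → #104 → #105: 11+13+22+26+12 = 84
Depot → #101 → #103 → #102 → #105 → #104: 11+13+22+24+12 = 82
Depot → #101 → #103 → #104 → #102 → #105: 11+13+27+26+24 = 101
Depot → #101 → #103 → #104 → #105 → #102: 11+13+27+12+24 = 87
Depot → #101 → #103 → #105 → #102 → #104: 11+13+21+24+26 = 95
Depot → #101 → #103 → #105 → #104 → #102: 11+13+21+12+26 = 83
Depot → #101 → #104 → #102 → #103 → #105: 11+20+26+22+21 = 100
Depot → #101 → #104 → #102 → #105 → #103: 11+20+26+24+21 = 102
… (106 more)
Depot → #102 → #103 → #101 → #105 → #104: 14+22+13+8+12 = 69  ← best
The minimum is 69.
One shortest path: Depot → #102 → #103 → #101 → #105 → #104.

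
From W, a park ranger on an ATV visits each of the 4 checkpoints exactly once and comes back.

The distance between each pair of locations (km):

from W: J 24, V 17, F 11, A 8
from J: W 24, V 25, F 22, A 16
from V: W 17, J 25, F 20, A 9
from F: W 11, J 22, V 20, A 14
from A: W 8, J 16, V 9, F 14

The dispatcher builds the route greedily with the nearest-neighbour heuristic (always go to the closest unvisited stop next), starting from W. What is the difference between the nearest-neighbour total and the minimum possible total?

The nearest-neighbour route is 8 km longer than optimal.

W: A=8, F=11, V=17, J=24 ⇒ A
A: V=9, F=14, J=16 ⇒ V
V: F=20, J=25 ⇒ F
F: J=22 ⇒ J
NN route W → A → V → F → J → W costs 83.
Optimal: W → V → A → J → F → W costs 75 (by enumerating all 12 distinct tours).
Excess = 83 − 75 = 8.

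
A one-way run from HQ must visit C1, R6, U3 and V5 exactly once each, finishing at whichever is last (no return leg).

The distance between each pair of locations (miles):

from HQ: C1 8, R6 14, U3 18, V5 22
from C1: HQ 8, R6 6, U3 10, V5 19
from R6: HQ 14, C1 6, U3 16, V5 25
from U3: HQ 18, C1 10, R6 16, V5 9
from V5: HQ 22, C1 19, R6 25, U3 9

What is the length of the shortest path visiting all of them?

There are 4! = 24 possible orderings.
HQ→C1→R6→U3→V5: 8+6+16+9 = 39
HQ→C1→R6→V5→U3: 8+6+25+9 = 48
HQ→C1→U3→R6→V5: 8+10+16+25 = 59
HQ→C1→U3→V5→R6: 8+10+9+25 = 52
HQ→C1→V5→R6→U3: 8+19+25+16 = 68
HQ→C1→V5→U3→R6: 8+19+9+16 = 52
HQ→R6→C1→U3→V5: 14+6+10+9 = 39
HQ→R6→C1→V5→U3: 14+6+19+9 = 48
HQ→R6→U3→C1→V5: 14+16+10+19 = 59
HQ→R6→U3→V5→C1: 14+16+9+19 = 58
HQ→R6→V5→C1→U3: 14+25+19+10 = 68
HQ→R6→V5→U3→C1: 14+25+9+10 = 58
HQ→U3→C1→R6→V5: 18+10+6+25 = 59
HQ→U3→C1→V5→R6: 18+10+19+25 = 72
… (10 more)
The minimum is 39.
One shortest path: HQ → C1 → R6 → U3 → V5.

Shortest open route: 39 miles.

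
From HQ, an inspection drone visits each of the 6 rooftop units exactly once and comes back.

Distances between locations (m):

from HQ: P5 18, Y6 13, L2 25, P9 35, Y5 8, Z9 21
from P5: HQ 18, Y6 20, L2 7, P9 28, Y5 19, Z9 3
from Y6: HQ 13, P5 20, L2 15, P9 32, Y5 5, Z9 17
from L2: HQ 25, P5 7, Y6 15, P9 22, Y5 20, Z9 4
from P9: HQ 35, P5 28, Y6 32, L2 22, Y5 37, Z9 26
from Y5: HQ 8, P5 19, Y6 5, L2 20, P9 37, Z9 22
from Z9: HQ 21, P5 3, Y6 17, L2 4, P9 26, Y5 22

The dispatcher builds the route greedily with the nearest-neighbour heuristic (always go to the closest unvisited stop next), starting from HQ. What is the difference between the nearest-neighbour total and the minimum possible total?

From HQ: Y5=8, Y6=13, P5=18, Z9=21, L2=25, P9=35 → choose Y5 (8).
From Y5: Y6=5, P5=19, L2=20, Z9=22, P9=37 → choose Y6 (5).
From Y6: L2=15, Z9=17, P5=20, P9=32 → choose L2 (15).
From L2: Z9=4, P5=7, P9=22 → choose Z9 (4).
From Z9: P5=3, P9=26 → choose P5 (3).
From P5: P9=28 → choose P9 (28).
NN route HQ → Y5 → Y6 → L2 → Z9 → P5 → P9 → HQ costs 98.
Optimal: HQ → P5 → Z9 → L2 → P9 → Y6 → Y5 → HQ costs 92 (by enumerating all 360 distinct tours).
Excess = 98 − 92 = 6.

Excess over optimum: 6 m.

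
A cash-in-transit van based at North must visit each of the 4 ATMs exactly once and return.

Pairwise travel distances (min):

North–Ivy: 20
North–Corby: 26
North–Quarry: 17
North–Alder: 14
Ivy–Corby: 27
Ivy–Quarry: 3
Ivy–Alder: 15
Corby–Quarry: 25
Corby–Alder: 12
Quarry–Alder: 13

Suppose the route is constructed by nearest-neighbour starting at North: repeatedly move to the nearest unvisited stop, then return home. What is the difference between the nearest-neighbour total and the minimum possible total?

From North: Alder=14, Quarry=17, Ivy=20, Corby=26 → choose Alder (14).
From Alder: Corby=12, Quarry=13, Ivy=15 → choose Corby (12).
From Corby: Quarry=25, Ivy=27 → choose Quarry (25).
From Quarry: Ivy=3 → choose Ivy (3).
NN route North → Alder → Corby → Quarry → Ivy → North costs 74.
Optimal: North → Corby → Alder → Ivy → Quarry → North costs 73 (by enumerating all 12 distinct tours).
Excess = 74 − 73 = 1.

Excess over optimum: 1 min.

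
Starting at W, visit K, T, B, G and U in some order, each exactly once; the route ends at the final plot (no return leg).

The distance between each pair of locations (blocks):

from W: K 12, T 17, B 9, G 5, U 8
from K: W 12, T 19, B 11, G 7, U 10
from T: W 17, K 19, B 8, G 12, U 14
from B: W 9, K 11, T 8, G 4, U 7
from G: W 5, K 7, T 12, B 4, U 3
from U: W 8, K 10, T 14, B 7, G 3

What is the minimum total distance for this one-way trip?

37 blocks — the minimum one-way total.

There are 5! = 120 possible orderings.
W→K→T→B→G→U: 12+19+8+4+3 = 46
W→K→T→B→U→G: 12+19+8+7+3 = 49
W→K→T→G→B→U: 12+19+12+4+7 = 54
W→K→T→G→U→B: 12+19+12+3+7 = 53
W→K→T→U→B→G: 12+19+14+7+4 = 56
W→K→T→U→G→B: 12+19+14+3+4 = 52
W→K→B→T→G→U: 12+11+8+12+3 = 46
W→K→B→T→U→G: 12+11+8+14+3 = 48
W→K→B→G→T→U: 12+11+4+12+14 = 53
W→K→B→G→U→T: 12+11+4+3+14 = 44
W→K→B→U→T→G: 12+11+7+14+12 = 56
W→K→B→U→G→T: 12+11+7+3+12 = 45
W→K→G→T→B→U: 12+7+12+8+7 = 46
W→K→G→T→U→B: 12+7+12+14+7 = 52
… (106 more)
W→K→G→U→B→T: 12+7+3+7+8 = 37  ← best
The minimum is 37.
One shortest path: W → K → G → U → B → T.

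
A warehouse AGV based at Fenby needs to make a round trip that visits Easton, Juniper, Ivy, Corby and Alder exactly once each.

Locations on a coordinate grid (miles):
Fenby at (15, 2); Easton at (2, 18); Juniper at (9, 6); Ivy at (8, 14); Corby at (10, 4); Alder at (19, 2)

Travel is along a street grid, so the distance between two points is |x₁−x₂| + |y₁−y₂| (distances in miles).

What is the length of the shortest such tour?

Shortest round trip = 66 miles.

With 5 stops there are 5!/2 = 60 distinct round trips (a route and its reverse cost the same).
Fenby - Easton - Juniper - Ivy - Corby - Alder - Fenby: 29+19+9+12+11+4 = 84
Fenby - Easton - Juniper - Ivy - Alder - Corby - Fenby: 29+19+9+23+11+7 = 98
Fenby - Easton - Juniper - Corby - Ivy - Alder - Fenby: 29+19+3+12+23+4 = 90
Fenby - Easton - Juniper - Corby - Alder - Ivy - Fenby: 29+19+3+11+23+19 = 104
Fenby - Easton - Juniper - Alder - Ivy - Corby - Fenby: 29+19+14+23+12+7 = 104
Fenby - Easton - Juniper - Alder - Corby - Ivy - Fenby: 29+19+14+11+12+19 = 104
Fenby - Easton - Ivy - Juniper - Corby - Alder - Fenby: 29+10+9+3+11+4 = 66
Fenby - Easton - Ivy - Juniper - Alder - Corby - Fenby: 29+10+9+14+11+7 = 80
Fenby - Easton - Ivy - Corby - Juniper - Alder - Fenby: 29+10+12+3+14+4 = 72
Fenby - Easton - Ivy - Corby - Alder - Juniper - Fenby: 29+10+12+11+14+10 = 86
Fenby - Easton - Ivy - Alder - Juniper - Corby - Fenby: 29+10+23+14+3+7 = 86
Fenby - Easton - Ivy - Alder - Corby - Juniper - Fenby: 29+10+23+11+3+10 = 86
Fenby - Easton - Corby - Juniper - Ivy - Alder - Fenby: 29+22+3+9+23+4 = 90
Fenby - Easton - Corby - Juniper - Alder - Ivy - Fenby: 29+22+3+14+23+19 = 110
… (46 more)
The minimum is 66.
One optimal route: Fenby → Easton → Ivy → Juniper → Corby → Alder → Fenby (or its reverse).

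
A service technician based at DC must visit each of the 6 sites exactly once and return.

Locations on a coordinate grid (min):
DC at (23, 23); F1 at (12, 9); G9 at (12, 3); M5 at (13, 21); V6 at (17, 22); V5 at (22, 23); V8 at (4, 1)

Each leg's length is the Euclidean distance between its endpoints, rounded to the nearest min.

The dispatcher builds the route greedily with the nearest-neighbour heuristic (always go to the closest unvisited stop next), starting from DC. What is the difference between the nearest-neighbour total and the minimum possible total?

The nearest-neighbour route is 1 min longer than optimal.

From DC: V5=1, V6=6, M5=10, F1=18, G9=23, V8=29 → choose V5 (1).
From V5: V6=5, M5=9, F1=17, G9=22, V8=28 → choose V6 (5).
From V6: M5=4, F1=14, G9=20, V8=25 → choose M5 (4).
From M5: F1=12, G9=18, V8=22 → choose F1 (12).
From F1: G9=6, V8=11 → choose G9 (6).
From G9: V8=8 → choose V8 (8).
NN route DC → V5 → V6 → M5 → F1 → G9 → V8 → DC costs 65.
Optimal: DC → F1 → G9 → V8 → M5 → V6 → V5 → DC costs 64 (by enumerating all 360 distinct tours).
Excess = 65 − 64 = 1.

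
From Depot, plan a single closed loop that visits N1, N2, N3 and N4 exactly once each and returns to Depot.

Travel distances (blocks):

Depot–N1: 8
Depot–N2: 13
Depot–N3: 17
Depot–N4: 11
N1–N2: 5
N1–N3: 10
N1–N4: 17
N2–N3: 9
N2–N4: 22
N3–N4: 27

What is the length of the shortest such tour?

Minimum total distance: 59 blocks.

With 4 stops there are 4!/2 = 12 distinct round trips (a route and its reverse cost the same).
Depot→N1→N2→N3→N4→Depot: 8+5+9+27+11 = 60
Depot→N1→N2→N4→N3→Depot: 8+5+22+27+17 = 79
Depot→N1→N3→N2→N4→Depot: 8+10+9+22+11 = 60
Depot→N1→N3→N4→N2→Depot: 8+10+27+22+13 = 80
Depot→N1→N4→N2→N3→Depot: 8+17+22+9+17 = 73
Depot→N1→N4→N3→N2→Depot: 8+17+27+9+13 = 74
Depot→N2→N1→N3→N4→Depot: 13+5+10+27+11 = 66
Depot→N2→N1→N4→N3→Depot: 13+5+17+27+17 = 79
Depot→N2→N3→N1→N4→Depot: 13+9+10+17+11 = 60
Depot→N2→N4→N1→N3→Depot: 13+22+17+10+17 = 79
Depot→N3→N1→N2→N4→Depot: 17+10+5+22+11 = 65
Depot→N3→N2→N1→N4→Depot: 17+9+5+17+11 = 59
The minimum is 59.
One optimal route: Depot → N3 → N2 → N1 → N4 → Depot (or its reverse).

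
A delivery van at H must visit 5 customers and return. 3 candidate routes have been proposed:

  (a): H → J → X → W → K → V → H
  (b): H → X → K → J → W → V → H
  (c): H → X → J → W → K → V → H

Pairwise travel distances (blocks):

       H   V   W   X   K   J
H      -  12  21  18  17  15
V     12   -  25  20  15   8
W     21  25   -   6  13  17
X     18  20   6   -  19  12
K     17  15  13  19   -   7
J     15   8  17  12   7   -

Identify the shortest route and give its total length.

73 blocks — (a) is the shortest.

(a): 15 + 12 + 6 + 13 + 15 + 12 = 73
(b): 18 + 19 + 7 + 17 + 25 + 12 = 98
(c): 18 + 12 + 17 + 13 + 15 + 12 = 87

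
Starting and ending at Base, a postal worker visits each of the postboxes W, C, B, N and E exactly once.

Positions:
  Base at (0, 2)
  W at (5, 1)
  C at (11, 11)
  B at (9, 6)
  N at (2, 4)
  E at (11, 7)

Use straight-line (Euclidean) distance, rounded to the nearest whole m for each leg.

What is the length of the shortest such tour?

Shortest round trip = 31 m.

There are 60 distinct closed tours to check (reversals are equivalent).
Base - W - C - B - N - E - Base: 5+12+5+7+9+12 = 50
Base - W - C - B - E - N - Base: 5+12+5+2+9+3 = 36
Base - W - C - N - B - E - Base: 5+12+11+7+2+12 = 49
Base - W - C - N - E - B - Base: 5+12+11+9+2+10 = 49
Base - W - C - E - B - N - Base: 5+12+4+2+7+3 = 33
Base - W - C - E - N - B - Base: 5+12+4+9+7+10 = 47
Base - W - B - C - N - E - Base: 5+6+5+11+9+12 = 48
Base - W - B - C - E - N - Base: 5+6+5+4+9+3 = 32
Base - W - B - N - C - E - Base: 5+6+7+11+4+12 = 45
Base - W - B - N - E - C - Base: 5+6+7+9+4+14 = 45
Base - W - B - E - C - N - Base: 5+6+2+4+11+3 = 31
Base - W - B - E - N - C - Base: 5+6+2+9+11+14 = 47
Base - W - N - C - B - E - Base: 5+4+11+5+2+12 = 39
Base - W - N - C - E - B - Base: 5+4+11+4+2+10 = 36
… (46 more)
The minimum is 31.
One optimal route: Base → W → B → E → C → N → Base (or its reverse).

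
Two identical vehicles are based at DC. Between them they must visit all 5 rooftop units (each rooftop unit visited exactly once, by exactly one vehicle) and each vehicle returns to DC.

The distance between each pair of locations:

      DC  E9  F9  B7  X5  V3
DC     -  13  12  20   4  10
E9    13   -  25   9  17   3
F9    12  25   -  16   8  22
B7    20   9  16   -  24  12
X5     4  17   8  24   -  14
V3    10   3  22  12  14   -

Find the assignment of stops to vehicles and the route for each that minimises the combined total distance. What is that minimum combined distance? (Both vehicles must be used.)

Try each way of splitting the stops between the two vehicles (each non-empty) and, for each split, find the best tour for each vehicle:
  {E9} + {F9, B7, X5, V3}: 26 + 50 = 76
  {F9} + {E9, B7, X5, V3}: 24 + 50 = 74
  {E9, F9} + {B7, X5, V3}: 50 + 50 = 100
  {B7} + {E9, F9, X5, V3}: 40 + 50 = 90
  {E9, B7} + {F9, X5, V3}: 42 + 44 = 86
  {F9, B7} + {E9, X5, V3}: 48 + 34 = 82
  … (15 splits in total)
  {X5} + {E9, F9, B7, V3}: 8 + 50 = 58  ← best
Best: vehicle 1 DC → X5 → DC = 8; vehicle 2 DC → F9 → B7 → E9 → V3 → DC = 50; combined 58.

Minimum combined distance: 58.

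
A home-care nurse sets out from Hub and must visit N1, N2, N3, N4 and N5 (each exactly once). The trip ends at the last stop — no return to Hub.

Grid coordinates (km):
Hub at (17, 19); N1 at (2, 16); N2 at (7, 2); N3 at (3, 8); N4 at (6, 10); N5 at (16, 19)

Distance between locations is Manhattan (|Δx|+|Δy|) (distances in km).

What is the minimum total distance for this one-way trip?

41 km — the minimum one-way total.

There are 5! = 120 possible orderings.
Hub - N1 - N2 - N3 - N4 - N5: 18+19+10+5+19 = 71
Hub - N1 - N2 - N3 - N5 - N4: 18+19+10+24+19 = 90
Hub - N1 - N2 - N4 - N3 - N5: 18+19+9+5+24 = 75
Hub - N1 - N2 - N4 - N5 - N3: 18+19+9+19+24 = 89
Hub - N1 - N2 - N5 - N3 - N4: 18+19+26+24+5 = 92
Hub - N1 - N2 - N5 - N4 - N3: 18+19+26+19+5 = 87
Hub - N1 - N3 - N2 - N4 - N5: 18+9+10+9+19 = 65
Hub - N1 - N3 - N2 - N5 - N4: 18+9+10+26+19 = 82
Hub - N1 - N3 - N4 - N2 - N5: 18+9+5+9+26 = 67
Hub - N1 - N3 - N4 - N5 - N2: 18+9+5+19+26 = 77
Hub - N1 - N3 - N5 - N2 - N4: 18+9+24+26+9 = 86
Hub - N1 - N3 - N5 - N4 - N2: 18+9+24+19+9 = 79
Hub - N1 - N4 - N2 - N3 - N5: 18+10+9+10+24 = 71
Hub - N1 - N4 - N2 - N5 - N3: 18+10+9+26+24 = 87
… (106 more)
Hub - N5 - N1 - N3 - N4 - N2: 1+17+9+5+9 = 41  ← best
The minimum is 41.
One shortest path: Hub → N5 → N1 → N3 → N4 → N2.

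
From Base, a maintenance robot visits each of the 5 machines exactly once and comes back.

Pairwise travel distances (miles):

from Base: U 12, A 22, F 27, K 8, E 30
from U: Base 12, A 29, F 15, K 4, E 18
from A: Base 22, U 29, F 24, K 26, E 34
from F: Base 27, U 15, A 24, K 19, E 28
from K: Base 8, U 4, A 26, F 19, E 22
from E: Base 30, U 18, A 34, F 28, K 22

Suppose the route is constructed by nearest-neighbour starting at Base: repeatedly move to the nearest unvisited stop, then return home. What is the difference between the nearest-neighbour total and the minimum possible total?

From Base: K=8, U=12, A=22, F=27, E=30 → choose K (8).
From K: U=4, F=19, E=22, A=26 → choose U (4).
From U: F=15, E=18, A=29 → choose F (15).
From F: A=24, E=28 → choose A (24).
From A: E=34 → choose E (34).
NN route Base → K → U → F → A → E → Base costs 115.
Optimal: Base → A → F → E → U → K → Base costs 104 (by enumerating all 60 distinct tours).
Excess = 115 − 104 = 11.

11 miles longer than the optimal tour.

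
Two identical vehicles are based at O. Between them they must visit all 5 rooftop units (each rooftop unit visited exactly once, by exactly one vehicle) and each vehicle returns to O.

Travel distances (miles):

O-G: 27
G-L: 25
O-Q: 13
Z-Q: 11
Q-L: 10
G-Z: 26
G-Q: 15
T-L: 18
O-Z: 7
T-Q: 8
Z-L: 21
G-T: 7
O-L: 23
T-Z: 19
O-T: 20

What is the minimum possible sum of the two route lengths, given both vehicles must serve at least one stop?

Check every non-empty split of the stops between the two vehicles; for each half take its own optimal tour:
  {G} + {T, Z, Q, L}: 54 + 66 = 120
  {T} + {G, Z, Q, L}: 40 + 80 = 120
  {G, T} + {Z, Q, L}: 54 + 51 = 105
  {Z} + {G, T, Q, L}: 14 + 75 = 89
  {G, Z} + {T, Q, L}: 60 + 61 = 121
  {T, Z} + {G, Q, L}: 46 + 75 = 121
  … (15 splits in total)
Best: vehicle 1 O → Z → O = 14; vehicle 2 O → G → T → Q → L → O = 75; combined 89.

Minimum combined distance: 89 miles.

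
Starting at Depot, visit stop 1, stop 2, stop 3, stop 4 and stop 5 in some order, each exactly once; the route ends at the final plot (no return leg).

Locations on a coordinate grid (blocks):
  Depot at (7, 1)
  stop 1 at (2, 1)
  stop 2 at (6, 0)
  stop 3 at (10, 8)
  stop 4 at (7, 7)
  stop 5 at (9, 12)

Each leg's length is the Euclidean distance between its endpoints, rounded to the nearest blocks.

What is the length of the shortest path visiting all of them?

20 blocks — the minimum one-way total.

There are 5! = 120 possible orderings.
Depot → stop 1 → stop 2 → stop 3 → stop 4 → stop 5: 5+4+9+3+5 = 26
Depot → stop 1 → stop 2 → stop 3 → stop 5 → stop 4: 5+4+9+4+5 = 27
Depot → stop 1 → stop 2 → stop 4 → stop 3 → stop 5: 5+4+7+3+4 = 23
Depot → stop 1 → stop 2 → stop 4 → stop 5 → stop 3: 5+4+7+5+4 = 25
Depot → stop 1 → stop 2 → stop 5 → stop 3 → stop 4: 5+4+12+4+3 = 28
Depot → stop 1 → stop 2 → stop 5 → stop 4 → stop 3: 5+4+12+5+3 = 29
Depot → stop 1 → stop 3 → stop 2 → stop 4 → stop 5: 5+11+9+7+5 = 37
Depot → stop 1 → stop 3 → stop 2 → stop 5 → stop 4: 5+11+9+12+5 = 42
Depot → stop 1 → stop 3 → stop 4 → stop 2 → stop 5: 5+11+3+7+12 = 38
Depot → stop 1 → stop 3 → stop 4 → stop 5 → stop 2: 5+11+3+5+12 = 36
Depot → stop 1 → stop 3 → stop 5 → stop 2 → stop 4: 5+11+4+12+7 = 39
Depot → stop 1 → stop 3 → stop 5 → stop 4 → stop 2: 5+11+4+5+7 = 32
Depot → stop 1 → stop 4 → stop 2 → stop 3 → stop 5: 5+8+7+9+4 = 33
Depot → stop 1 → stop 4 → stop 2 → stop 5 → stop 3: 5+8+7+12+4 = 36
… (106 more)
Depot → stop 2 → stop 1 → stop 4 → stop 3 → stop 5: 1+4+8+3+4 = 20  ← best
The minimum is 20.
One shortest path: Depot → stop 2 → stop 1 → stop 4 → stop 3 → stop 5.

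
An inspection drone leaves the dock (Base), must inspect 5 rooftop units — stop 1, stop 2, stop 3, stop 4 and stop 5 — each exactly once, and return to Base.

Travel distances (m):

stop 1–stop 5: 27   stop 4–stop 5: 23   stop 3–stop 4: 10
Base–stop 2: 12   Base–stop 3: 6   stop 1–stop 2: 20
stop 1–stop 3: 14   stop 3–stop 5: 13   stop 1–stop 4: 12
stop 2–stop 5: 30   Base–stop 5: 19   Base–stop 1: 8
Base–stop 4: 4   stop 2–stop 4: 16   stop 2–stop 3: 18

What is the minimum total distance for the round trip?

There are 60 distinct closed tours to check (reversals are equivalent).
Base-stop 1-stop 2-stop 3-stop 4-stop 5-Base: 8+20+18+10+23+19 = 98
Base-stop 1-stop 2-stop 3-stop 5-stop 4-Base: 8+20+18+13+23+4 = 86
Base-stop 1-stop 2-stop 4-stop 3-stop 5-Base: 8+20+16+10+13+19 = 86
Base-stop 1-stop 2-stop 4-stop 5-stop 3-Base: 8+20+16+23+13+6 = 86
Base-stop 1-stop 2-stop 5-stop 3-stop 4-Base: 8+20+30+13+10+4 = 85
Base-stop 1-stop 2-stop 5-stop 4-stop 3-Base: 8+20+30+23+10+6 = 97
Base-stop 1-stop 3-stop 2-stop 4-stop 5-Base: 8+14+18+16+23+19 = 98
Base-stop 1-stop 3-stop 2-stop 5-stop 4-Base: 8+14+18+30+23+4 = 97
Base-stop 1-stop 3-stop 4-stop 2-stop 5-Base: 8+14+10+16+30+19 = 97
Base-stop 1-stop 3-stop 4-stop 5-stop 2-Base: 8+14+10+23+30+12 = 97
Base-stop 1-stop 3-stop 5-stop 2-stop 4-Base: 8+14+13+30+16+4 = 85
Base-stop 1-stop 3-stop 5-stop 4-stop 2-Base: 8+14+13+23+16+12 = 86
Base-stop 1-stop 4-stop 2-stop 3-stop 5-Base: 8+12+16+18+13+19 = 86
Base-stop 1-stop 4-stop 2-stop 5-stop 3-Base: 8+12+16+30+13+6 = 85
… (46 more)
The minimum is 85.
One optimal route: Base → stop 1 → stop 2 → stop 5 → stop 3 → stop 4 → Base (or its reverse).

85 m — the shortest possible round trip.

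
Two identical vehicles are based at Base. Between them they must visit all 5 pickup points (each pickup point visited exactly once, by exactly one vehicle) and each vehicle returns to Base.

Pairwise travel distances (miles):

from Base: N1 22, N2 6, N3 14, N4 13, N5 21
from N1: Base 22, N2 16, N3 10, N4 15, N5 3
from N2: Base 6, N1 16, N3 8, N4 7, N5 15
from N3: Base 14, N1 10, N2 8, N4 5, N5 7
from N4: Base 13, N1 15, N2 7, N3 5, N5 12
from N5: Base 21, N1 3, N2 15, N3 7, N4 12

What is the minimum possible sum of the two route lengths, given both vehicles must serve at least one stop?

Try each way of splitting the stops between the two vehicles (each non-empty) and, for each split, find the best tour for each vehicle:
  {N1} + {N2, N3, N4, N5}: 44 + 46 = 90
  {N2} + {N1, N3, N4, N5}: 12 + 50 = 62
  {N1, N2} + {N3, N4, N5}: 44 + 46 = 90
  {N3} + {N1, N2, N4, N5}: 28 + 50 = 78
  {N1, N3} + {N2, N4, N5}: 46 + 46 = 92
  {N2, N3} + {N1, N4, N5}: 28 + 50 = 78
  … (15 splits in total)
Best: vehicle 1 Base → N2 → Base = 12; vehicle 2 Base → N1 → N5 → N3 → N4 → Base = 50; combined 62.

62 miles — the smallest possible combined total.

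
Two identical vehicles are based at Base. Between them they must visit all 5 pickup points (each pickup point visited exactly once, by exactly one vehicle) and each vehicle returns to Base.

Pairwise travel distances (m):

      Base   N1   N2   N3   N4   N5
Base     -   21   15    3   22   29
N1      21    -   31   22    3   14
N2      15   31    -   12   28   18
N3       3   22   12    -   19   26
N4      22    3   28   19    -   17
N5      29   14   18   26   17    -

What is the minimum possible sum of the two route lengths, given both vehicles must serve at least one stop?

Minimum combined distance: 78 m.

Check every non-empty split of the stops between the two vehicles; for each half take its own optimal tour:
  {N1} + {N2, N3, N4, N5}: 42 + 72 = 114
  {N2} + {N1, N3, N4, N5}: 30 + 68 = 98
  {N1, N2} + {N3, N4, N5}: 67 + 68 = 135
  {N3} + {N1, N2, N4, N5}: 6 + 72 = 78
  {N1, N3} + {N2, N4, N5}: 46 + 72 = 118
  {N2, N3} + {N1, N4, N5}: 30 + 68 = 98
  … (15 splits in total)
Best: vehicle 1 Base → N3 → Base = 6; vehicle 2 Base → N2 → N5 → N1 → N4 → Base = 72; combined 78.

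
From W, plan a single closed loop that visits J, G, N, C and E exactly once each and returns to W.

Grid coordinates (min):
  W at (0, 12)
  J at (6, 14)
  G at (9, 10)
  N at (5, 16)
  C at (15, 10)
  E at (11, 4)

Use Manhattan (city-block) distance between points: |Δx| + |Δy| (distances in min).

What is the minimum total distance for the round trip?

With 5 stops there are 5!/2 = 60 distinct round trips (a route and its reverse cost the same).
W→J→G→N→C→E→W: 8+7+10+16+10+19 = 70
W→J→G→N→E→C→W: 8+7+10+18+10+17 = 70
W→J→G→C→N→E→W: 8+7+6+16+18+19 = 74
W→J→G→C→E→N→W: 8+7+6+10+18+9 = 58
W→J→G→E→N→C→W: 8+7+8+18+16+17 = 74
W→J→G→E→C→N→W: 8+7+8+10+16+9 = 58
W→J→N→G→C→E→W: 8+3+10+6+10+19 = 56
W→J→N→G→E→C→W: 8+3+10+8+10+17 = 56
W→J→N→C→G→E→W: 8+3+16+6+8+19 = 60
W→J→N→C→E→G→W: 8+3+16+10+8+11 = 56
W→J→N→E→G→C→W: 8+3+18+8+6+17 = 60
W→J→N→E→C→G→W: 8+3+18+10+6+11 = 56
W→J→C→G→N→E→W: 8+13+6+10+18+19 = 74
W→J→C→G→E→N→W: 8+13+6+8+18+9 = 62
… (46 more)
W→G→C→E→J→N→W: 11+6+10+15+3+9 = 54  ← best
The minimum is 54.
One optimal route: W → G → C → E → J → N → W (or its reverse).

Minimum total distance: 54 min.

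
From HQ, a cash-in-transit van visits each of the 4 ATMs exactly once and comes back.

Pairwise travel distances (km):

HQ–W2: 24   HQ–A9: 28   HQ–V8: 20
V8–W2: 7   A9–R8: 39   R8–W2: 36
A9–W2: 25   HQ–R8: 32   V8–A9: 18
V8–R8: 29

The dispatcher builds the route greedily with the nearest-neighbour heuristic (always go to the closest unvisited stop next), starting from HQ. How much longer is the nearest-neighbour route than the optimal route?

Excess over optimum: 3 km.

HQ: V8=20, W2=24, A9=28, R8=32 ⇒ V8
V8: W2=7, A9=18, R8=29 ⇒ W2
W2: A9=25, R8=36 ⇒ A9
A9: R8=39 ⇒ R8
NN route HQ → V8 → W2 → A9 → R8 → HQ costs 123.
Optimal: HQ → R8 → A9 → V8 → W2 → HQ costs 120 (by enumerating all 12 distinct tours).
Excess = 123 − 120 = 3.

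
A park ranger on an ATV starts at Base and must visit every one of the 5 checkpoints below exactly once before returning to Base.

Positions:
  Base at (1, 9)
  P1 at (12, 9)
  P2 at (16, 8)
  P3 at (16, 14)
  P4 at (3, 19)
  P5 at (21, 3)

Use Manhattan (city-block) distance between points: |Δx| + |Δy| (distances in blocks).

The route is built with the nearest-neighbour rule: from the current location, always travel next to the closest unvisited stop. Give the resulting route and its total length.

Nearest-neighbour total = 84 blocks; route Base → P1 → P2 → P3 → P5 → P4 → Base.

From Base: distances to unvisited — P1=11, P4=12, P2=16, P3=20, P5=26. Nearest is P1 (11).
From P1: distances to unvisited — P2=5, P3=9, P5=15, P4=19. Nearest is P2 (5).
From P2: distances to unvisited — P3=6, P5=10, P4=24. Nearest is P3 (6).
From P3: distances to unvisited — P5=16, P4=18. Nearest is P5 (16).
From P5: distances to unvisited — P4=34. Nearest is P4 (34).
Return P4→Base: 12.
Total = 11 + 5 + 6 + 16 + 34 + 12 = 84.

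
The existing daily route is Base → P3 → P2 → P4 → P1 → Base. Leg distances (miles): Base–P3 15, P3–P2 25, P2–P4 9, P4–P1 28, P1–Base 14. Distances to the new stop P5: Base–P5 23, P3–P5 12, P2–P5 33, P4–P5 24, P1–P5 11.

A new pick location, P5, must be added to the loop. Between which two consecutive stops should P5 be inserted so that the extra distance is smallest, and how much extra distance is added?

Adding 7 miles by placing P5 on the P4–P1 leg.

Insertion cost between consecutive stops i–j is d(i,P5) + d(P5,j) − d(i,j):
  between Base and P3: 23 + 12 − 15 = 20
  between P3 and P2: 12 + 33 − 25 = 20
  between P2 and P4: 33 + 24 − 9 = 48
  between P4 and P1: 24 + 11 − 28 = 7
  between P1 and Base: 11 + 23 − 14 = 20
Cheapest insertion is between P4 and P1, adding 7.
New total = 91 + 7 = 98.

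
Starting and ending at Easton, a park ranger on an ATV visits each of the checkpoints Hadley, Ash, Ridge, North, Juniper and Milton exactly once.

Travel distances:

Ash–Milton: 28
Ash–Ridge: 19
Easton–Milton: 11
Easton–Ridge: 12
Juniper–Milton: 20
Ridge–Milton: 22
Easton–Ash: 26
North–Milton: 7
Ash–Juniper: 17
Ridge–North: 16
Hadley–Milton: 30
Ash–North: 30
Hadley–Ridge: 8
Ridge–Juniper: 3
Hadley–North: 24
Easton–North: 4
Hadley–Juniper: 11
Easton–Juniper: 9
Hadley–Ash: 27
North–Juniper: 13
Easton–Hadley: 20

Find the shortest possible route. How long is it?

There are 360 distinct closed tours to check (reversals are equivalent).
Easton → Hadley → Ash → Ridge → North → Juniper → Milton → Easton: 20+27+19+16+13+20+11 = 126
Easton → Hadley → Ash → Ridge → North → Milton → Juniper → Easton: 20+27+19+16+7+20+9 = 118
Easton → Hadley → Ash → Ridge → Juniper → North → Milton → Easton: 20+27+19+3+13+7+11 = 100
Easton → Hadley → Ash → Ridge → Juniper → Milton → North → Easton: 20+27+19+3+20+7+4 = 100
Easton → Hadley → Ash → Ridge → Milton → North → Juniper → Easton: 20+27+19+22+7+13+9 = 117
Easton → Hadley → Ash → Ridge → Milton → Juniper → North → Easton: 20+27+19+22+20+13+4 = 125
Easton → Hadley → Ash → North → Ridge → Juniper → Milton → Easton: 20+27+30+16+3+20+11 = 127
Easton → Hadley → Ash → North → Ridge → Milton → Juniper → Easton: 20+27+30+16+22+20+9 = 144
… (352 more)
Easton → North → Milton → Ash → Hadley → Ridge → Juniper → Easton: 4+7+28+27+8+3+9 = 86  ← best
The minimum is 86.
One optimal route: Easton → North → Milton → Ash → Hadley → Ridge → Juniper → Easton (or its reverse).

86 — the shortest possible round trip.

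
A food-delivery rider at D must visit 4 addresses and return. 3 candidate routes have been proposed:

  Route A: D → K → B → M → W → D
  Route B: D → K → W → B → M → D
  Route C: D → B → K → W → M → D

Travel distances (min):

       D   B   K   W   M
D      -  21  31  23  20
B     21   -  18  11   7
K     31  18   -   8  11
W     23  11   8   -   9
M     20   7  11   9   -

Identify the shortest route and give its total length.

Route A: 31 + 18 + 7 + 9 + 23 = 88
Route B: 31 + 8 + 11 + 7 + 20 = 77
Route C: 21 + 18 + 8 + 9 + 20 = 76

76 min — Route C is the shortest.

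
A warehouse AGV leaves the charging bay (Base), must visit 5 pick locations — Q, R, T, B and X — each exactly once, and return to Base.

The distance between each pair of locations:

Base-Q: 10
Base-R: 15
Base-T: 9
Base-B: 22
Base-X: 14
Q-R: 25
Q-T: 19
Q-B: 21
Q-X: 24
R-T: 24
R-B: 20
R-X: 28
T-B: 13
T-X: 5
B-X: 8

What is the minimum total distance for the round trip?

With 5 stops there are 5!/2 = 60 distinct round trips (a route and its reverse cost the same).
Base→Q→R→T→B→X→Base: 10+25+24+13+8+14 = 94
Base→Q→R→T→X→B→Base: 10+25+24+5+8+22 = 94
Base→Q→R→B→T→X→Base: 10+25+20+13+5+14 = 87
Base→Q→R→B→X→T→Base: 10+25+20+8+5+9 = 77
Base→Q→R→X→T→B→Base: 10+25+28+5+13+22 = 103
Base→Q→R→X→B→T→Base: 10+25+28+8+13+9 = 93
Base→Q→T→R→B→X→Base: 10+19+24+20+8+14 = 95
Base→Q→T→R→X→B→Base: 10+19+24+28+8+22 = 111
Base→Q→T→B→R→X→Base: 10+19+13+20+28+14 = 104
Base→Q→T→B→X→R→Base: 10+19+13+8+28+15 = 93
Base→Q→T→X→R→B→Base: 10+19+5+28+20+22 = 104
Base→Q→T→X→B→R→Base: 10+19+5+8+20+15 = 77
Base→Q→B→R→T→X→Base: 10+21+20+24+5+14 = 94
Base→Q→B→R→X→T→Base: 10+21+20+28+5+9 = 93
… (46 more)
The minimum is 77.
One optimal route: Base → Q → R → B → X → T → Base (or its reverse).

Shortest round trip = 77.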